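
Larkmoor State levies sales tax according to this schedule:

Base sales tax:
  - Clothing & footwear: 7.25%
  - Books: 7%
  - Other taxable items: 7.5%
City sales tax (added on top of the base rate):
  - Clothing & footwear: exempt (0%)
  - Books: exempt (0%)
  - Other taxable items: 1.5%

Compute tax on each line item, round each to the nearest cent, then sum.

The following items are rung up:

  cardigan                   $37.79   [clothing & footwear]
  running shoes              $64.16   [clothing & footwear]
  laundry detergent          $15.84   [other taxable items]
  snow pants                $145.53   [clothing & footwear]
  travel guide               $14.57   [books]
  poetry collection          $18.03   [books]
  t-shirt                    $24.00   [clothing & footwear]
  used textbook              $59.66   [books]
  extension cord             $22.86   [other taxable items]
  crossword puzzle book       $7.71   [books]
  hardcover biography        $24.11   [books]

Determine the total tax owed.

$31.86

Cardigan $37.79: clothing & footwear → 7.25% + 0% city = 7.25% → $2.74
Running shoes $64.16: clothing & footwear → 7.25% + 0% city = 7.25% → $4.65
Laundry detergent $15.84: other taxable items → 7.5% + 1.5% city = 9% → $1.43
Snow pants $145.53: clothing & footwear → 7.25% + 0% city = 7.25% → $10.55
Travel guide $14.57: books → 7% + 0% city = 7% → $1.02
Poetry collection $18.03: books → 7% + 0% city = 7% → $1.26
T-shirt $24.00: clothing & footwear → 7.25% + 0% city = 7.25% → $1.74
Used textbook $59.66: books → 7% + 0% city = 7% → $4.18
Extension cord $22.86: other taxable items → 7.5% + 1.5% city = 9% → $2.06
Crossword puzzle book $7.71: books → 7% + 0% city = 7% → $0.54
Hardcover biography $24.11: books → 7% + 0% city = 7% → $1.69
Total tax = $2.74 + $4.65 + $1.43 + $10.55 + $1.02 + $1.26 + $1.74 + $4.18 + $2.06 + $0.54 + $1.69 = $31.86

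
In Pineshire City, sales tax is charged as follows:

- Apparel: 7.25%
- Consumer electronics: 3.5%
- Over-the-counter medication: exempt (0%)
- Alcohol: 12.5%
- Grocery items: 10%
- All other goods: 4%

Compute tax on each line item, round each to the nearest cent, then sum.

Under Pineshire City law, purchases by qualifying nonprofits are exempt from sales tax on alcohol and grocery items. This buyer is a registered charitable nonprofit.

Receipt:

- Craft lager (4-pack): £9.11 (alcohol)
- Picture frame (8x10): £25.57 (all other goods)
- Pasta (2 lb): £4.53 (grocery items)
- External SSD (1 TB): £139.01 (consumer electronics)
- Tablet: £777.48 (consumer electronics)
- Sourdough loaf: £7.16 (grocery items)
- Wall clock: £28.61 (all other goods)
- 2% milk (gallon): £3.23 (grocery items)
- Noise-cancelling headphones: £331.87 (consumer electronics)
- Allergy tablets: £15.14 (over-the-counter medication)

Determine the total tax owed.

£45.86

Craft lager (4-pack) £9.11: alcohol, buyer-exempt → 0% → £0.00
Picture frame (8x10) £25.57: all other goods → 4% → £1.02
Pasta (2 lb) £4.53: grocery items, buyer-exempt → 0% → £0.00
External SSD (1 TB) £139.01: consumer electronics → 3.5% → £4.87
Tablet £777.48: consumer electronics → 3.5% → £27.21
Sourdough loaf £7.16: grocery items, buyer-exempt → 0% → £0.00
Wall clock £28.61: all other goods → 4% → £1.14
2% milk (gallon) £3.23: grocery items, buyer-exempt → 0% → £0.00
Noise-cancelling headphones £331.87: consumer electronics → 3.5% → £11.62
Allergy tablets £15.14: over-the-counter medication → 0% → £0.00
Total tax = £1.02 + £4.87 + £27.21 + £1.14 + £11.62 = £45.86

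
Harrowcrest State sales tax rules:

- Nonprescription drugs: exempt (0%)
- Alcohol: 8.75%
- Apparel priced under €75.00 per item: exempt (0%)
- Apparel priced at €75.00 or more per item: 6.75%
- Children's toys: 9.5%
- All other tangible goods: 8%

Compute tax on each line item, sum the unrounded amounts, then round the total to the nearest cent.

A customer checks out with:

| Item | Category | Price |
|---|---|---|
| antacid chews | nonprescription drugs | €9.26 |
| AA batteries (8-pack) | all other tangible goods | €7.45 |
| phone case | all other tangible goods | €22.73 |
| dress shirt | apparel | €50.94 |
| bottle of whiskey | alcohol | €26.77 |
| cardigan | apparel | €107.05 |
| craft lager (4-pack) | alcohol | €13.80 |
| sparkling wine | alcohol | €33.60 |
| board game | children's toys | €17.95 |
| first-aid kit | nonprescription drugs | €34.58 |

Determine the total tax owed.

Antacid chews €9.26: nonprescription drugs → 0% → €0.00
AA batteries (8-pack) €7.45: all other tangible goods → 8% → €0.596
Phone case €22.73: all other tangible goods → 8% → €1.8184
Dress shirt €50.94: apparel, under €75.00 → 0% → €0.00
Bottle of whiskey €26.77: alcohol → 8.75% → €2.342375
Cardigan €107.05: apparel, €75.00 or more → 6.75% → €7.225875
Craft lager (4-pack) €13.80: alcohol → 8.75% → €1.2075
Sparkling wine €33.60: alcohol → 8.75% → €2.94
Board game €17.95: children's toys → 9.5% → €1.70525
First-aid kit €34.58: nonprescription drugs → 0% → €0.00
Unrounded tax sum = €17.8354 → €17.84

€17.84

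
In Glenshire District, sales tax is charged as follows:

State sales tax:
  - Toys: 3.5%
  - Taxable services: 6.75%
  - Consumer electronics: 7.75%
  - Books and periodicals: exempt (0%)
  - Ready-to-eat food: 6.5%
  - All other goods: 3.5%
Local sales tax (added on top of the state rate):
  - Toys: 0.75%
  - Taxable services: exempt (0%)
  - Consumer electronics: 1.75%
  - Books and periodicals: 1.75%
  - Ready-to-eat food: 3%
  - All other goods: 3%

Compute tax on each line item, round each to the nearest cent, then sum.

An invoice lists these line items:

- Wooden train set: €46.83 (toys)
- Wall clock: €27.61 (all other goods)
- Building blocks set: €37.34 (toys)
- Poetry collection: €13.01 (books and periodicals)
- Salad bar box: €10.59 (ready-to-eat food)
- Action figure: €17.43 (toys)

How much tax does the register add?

Wooden train set €46.83: toys → 3.5% + 0.75% local = 4.25% → €1.99
Wall clock €27.61: all other goods → 3.5% + 3% local = 6.5% → €1.79
Building blocks set €37.34: toys → 3.5% + 0.75% local = 4.25% → €1.59
Poetry collection €13.01: books and periodicals → 0% + 1.75% local = 1.75% → €0.23
Salad bar box €10.59: ready-to-eat food → 6.5% + 3% local = 9.5% → €1.01
Action figure €17.43: toys → 3.5% + 0.75% local = 4.25% → €0.74
Total tax = €1.99 + €1.79 + €1.59 + €0.23 + €1.01 + €0.74 = €7.35

€7.35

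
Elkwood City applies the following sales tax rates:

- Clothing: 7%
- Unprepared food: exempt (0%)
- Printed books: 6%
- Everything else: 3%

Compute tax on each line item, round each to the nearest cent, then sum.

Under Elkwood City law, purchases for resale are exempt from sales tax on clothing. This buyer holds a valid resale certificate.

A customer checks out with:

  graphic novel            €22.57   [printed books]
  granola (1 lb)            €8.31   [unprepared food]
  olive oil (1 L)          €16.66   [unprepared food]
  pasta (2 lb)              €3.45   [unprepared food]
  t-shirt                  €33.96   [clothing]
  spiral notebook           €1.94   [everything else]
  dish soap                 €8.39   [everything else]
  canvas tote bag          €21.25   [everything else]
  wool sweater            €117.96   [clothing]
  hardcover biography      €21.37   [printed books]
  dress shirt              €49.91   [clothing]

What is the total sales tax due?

€3.58

Graphic novel €22.57: printed books → 6% → €1.35
Granola (1 lb) €8.31: unprepared food → 0% → €0.00
Olive oil (1 L) €16.66: unprepared food → 0% → €0.00
Pasta (2 lb) €3.45: unprepared food → 0% → €0.00
T-shirt €33.96: clothing, buyer-exempt → 0% → €0.00
Spiral notebook €1.94: everything else → 3% → €0.06
Dish soap €8.39: everything else → 3% → €0.25
Canvas tote bag €21.25: everything else → 3% → €0.64
Wool sweater €117.96: clothing, buyer-exempt → 0% → €0.00
Hardcover biography €21.37: printed books → 6% → €1.28
Dress shirt €49.91: clothing, buyer-exempt → 0% → €0.00
Total tax = €1.35 + €0.06 + €0.25 + €0.64 + €1.28 = €3.58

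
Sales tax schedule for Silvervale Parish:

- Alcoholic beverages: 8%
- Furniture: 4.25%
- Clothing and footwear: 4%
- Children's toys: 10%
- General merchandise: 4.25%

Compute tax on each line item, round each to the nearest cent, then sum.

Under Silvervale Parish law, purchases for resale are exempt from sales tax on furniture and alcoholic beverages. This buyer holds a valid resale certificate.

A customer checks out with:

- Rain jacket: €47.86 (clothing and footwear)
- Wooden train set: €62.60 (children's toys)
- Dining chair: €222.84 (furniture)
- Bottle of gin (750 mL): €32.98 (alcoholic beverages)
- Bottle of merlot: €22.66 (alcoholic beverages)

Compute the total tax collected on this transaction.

€8.17

Rain jacket €47.86: clothing and footwear → 4% → €1.91
Wooden train set €62.60: children's toys → 10% → €6.26
Dining chair €222.84: furniture, buyer-exempt → 0% → €0.00
Bottle of gin (750 mL) €32.98: alcoholic beverages, buyer-exempt → 0% → €0.00
Bottle of merlot €22.66: alcoholic beverages, buyer-exempt → 0% → €0.00
Total tax = €1.91 + €6.26 = €8.17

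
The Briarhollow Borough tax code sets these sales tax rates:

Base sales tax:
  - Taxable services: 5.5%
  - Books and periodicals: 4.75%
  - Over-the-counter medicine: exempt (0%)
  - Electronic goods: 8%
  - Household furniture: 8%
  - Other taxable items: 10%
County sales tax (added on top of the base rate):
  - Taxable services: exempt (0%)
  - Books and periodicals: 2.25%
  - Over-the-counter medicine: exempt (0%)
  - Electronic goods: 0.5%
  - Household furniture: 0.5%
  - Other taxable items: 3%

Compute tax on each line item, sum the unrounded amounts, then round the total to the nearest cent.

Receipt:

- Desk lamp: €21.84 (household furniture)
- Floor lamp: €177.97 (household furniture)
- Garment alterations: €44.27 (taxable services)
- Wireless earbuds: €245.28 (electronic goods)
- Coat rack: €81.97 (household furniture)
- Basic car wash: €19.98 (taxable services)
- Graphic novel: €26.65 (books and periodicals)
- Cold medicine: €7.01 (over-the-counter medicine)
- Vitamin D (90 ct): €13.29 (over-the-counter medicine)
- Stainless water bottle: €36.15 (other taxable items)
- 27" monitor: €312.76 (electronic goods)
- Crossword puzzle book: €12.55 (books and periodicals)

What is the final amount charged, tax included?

€1082.08

Desk lamp €21.84: household furniture → 8% + 0.5% county = 8.5% → €1.8564
Floor lamp €177.97: household furniture → 8% + 0.5% county = 8.5% → €15.12745
Garment alterations €44.27: taxable services → 5.5% + 0% county = 5.5% → €2.43485
Wireless earbuds €245.28: electronic goods → 8% + 0.5% county = 8.5% → €20.8488
Coat rack €81.97: household furniture → 8% + 0.5% county = 8.5% → €6.96745
Basic car wash €19.98: taxable services → 5.5% + 0% county = 5.5% → €1.0989
Graphic novel €26.65: books and periodicals → 4.75% + 2.25% county = 7% → €1.8655
Cold medicine €7.01: over-the-counter medicine → 0% + 0% county = 0% → €0.00
Vitamin D (90 ct) €13.29: over-the-counter medicine → 0% + 0% county = 0% → €0.00
Stainless water bottle €36.15: other taxable items → 10% + 3% county = 13% → €4.6995
27" monitor €312.76: electronic goods → 8% + 0.5% county = 8.5% → €26.5846
Crossword puzzle book €12.55: books and periodicals → 4.75% + 2.25% county = 7% → €0.8785
Subtotal = €999.72; unrounded tax = €82.36195 → €82.36; total due = €1082.08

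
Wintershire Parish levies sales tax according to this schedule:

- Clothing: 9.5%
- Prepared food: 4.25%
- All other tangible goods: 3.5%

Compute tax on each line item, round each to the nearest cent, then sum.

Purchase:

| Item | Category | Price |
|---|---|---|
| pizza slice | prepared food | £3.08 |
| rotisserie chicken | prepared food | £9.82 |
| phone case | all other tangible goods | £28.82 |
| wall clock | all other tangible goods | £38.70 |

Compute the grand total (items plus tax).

£83.33

Pizza slice £3.08: prepared food → 4.25% → £0.13
Rotisserie chicken £9.82: prepared food → 4.25% → £0.42
Phone case £28.82: all other tangible goods → 3.5% → £1.01
Wall clock £38.70: all other tangible goods → 3.5% → £1.35
Subtotal = £80.42; tax = £2.91; total due = £83.33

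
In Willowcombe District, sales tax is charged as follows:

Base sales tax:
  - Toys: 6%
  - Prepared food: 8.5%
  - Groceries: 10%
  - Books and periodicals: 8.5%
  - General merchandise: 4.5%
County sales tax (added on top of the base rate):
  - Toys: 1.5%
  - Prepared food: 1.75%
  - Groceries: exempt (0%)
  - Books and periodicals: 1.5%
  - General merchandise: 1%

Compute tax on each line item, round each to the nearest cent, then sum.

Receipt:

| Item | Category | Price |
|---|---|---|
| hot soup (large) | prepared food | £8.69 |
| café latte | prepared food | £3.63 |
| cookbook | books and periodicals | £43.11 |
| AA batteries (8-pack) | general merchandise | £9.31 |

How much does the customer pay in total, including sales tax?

£70.82

Hot soup (large) £8.69: prepared food → 8.5% + 1.75% county = 10.25% → £0.89
Café latte £3.63: prepared food → 8.5% + 1.75% county = 10.25% → £0.37
Cookbook £43.11: books and periodicals → 8.5% + 1.5% county = 10% → £4.31
AA batteries (8-pack) £9.31: general merchandise → 4.5% + 1% county = 5.5% → £0.51
Subtotal = £64.74; tax = £6.08; total due = £70.82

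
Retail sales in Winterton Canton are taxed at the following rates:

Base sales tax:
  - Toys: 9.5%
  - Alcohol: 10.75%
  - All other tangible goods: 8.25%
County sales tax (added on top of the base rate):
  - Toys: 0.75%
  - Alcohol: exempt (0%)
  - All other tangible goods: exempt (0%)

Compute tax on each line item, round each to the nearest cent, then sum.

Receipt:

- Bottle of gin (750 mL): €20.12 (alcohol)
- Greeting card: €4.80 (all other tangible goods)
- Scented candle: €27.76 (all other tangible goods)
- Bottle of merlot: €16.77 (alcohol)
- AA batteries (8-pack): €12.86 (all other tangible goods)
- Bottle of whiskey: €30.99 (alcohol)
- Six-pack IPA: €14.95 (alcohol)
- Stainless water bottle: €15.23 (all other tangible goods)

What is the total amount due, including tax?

€157.39

Bottle of gin (750 mL) €20.12: alcohol → 10.75% + 0% county = 10.75% → €2.16
Greeting card €4.80: all other tangible goods → 8.25% + 0% county = 8.25% → €0.40
Scented candle €27.76: all other tangible goods → 8.25% + 0% county = 8.25% → €2.29
Bottle of merlot €16.77: alcohol → 10.75% + 0% county = 10.75% → €1.80
AA batteries (8-pack) €12.86: all other tangible goods → 8.25% + 0% county = 8.25% → €1.06
Bottle of whiskey €30.99: alcohol → 10.75% + 0% county = 10.75% → €3.33
Six-pack IPA €14.95: alcohol → 10.75% + 0% county = 10.75% → €1.61
Stainless water bottle €15.23: all other tangible goods → 8.25% + 0% county = 8.25% → €1.26
Subtotal = €143.48; tax = €13.91; total due = €157.39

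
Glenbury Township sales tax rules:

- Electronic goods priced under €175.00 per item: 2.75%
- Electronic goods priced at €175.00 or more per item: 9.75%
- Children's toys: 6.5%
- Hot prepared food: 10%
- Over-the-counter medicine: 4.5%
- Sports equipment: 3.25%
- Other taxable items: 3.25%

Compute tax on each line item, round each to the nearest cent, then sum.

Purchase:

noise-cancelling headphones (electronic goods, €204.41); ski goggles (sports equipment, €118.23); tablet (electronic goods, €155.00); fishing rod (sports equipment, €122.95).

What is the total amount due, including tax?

€632.62

Noise-cancelling headphones €204.41: electronic goods, €175.00 or more → 9.75% → €19.93
Ski goggles €118.23: sports equipment → 3.25% → €3.84
Tablet €155.00: electronic goods, under €175.00 → 2.75% → €4.26
Fishing rod €122.95: sports equipment → 3.25% → €4.00
Subtotal = €600.59; tax = €32.03; total due = €632.62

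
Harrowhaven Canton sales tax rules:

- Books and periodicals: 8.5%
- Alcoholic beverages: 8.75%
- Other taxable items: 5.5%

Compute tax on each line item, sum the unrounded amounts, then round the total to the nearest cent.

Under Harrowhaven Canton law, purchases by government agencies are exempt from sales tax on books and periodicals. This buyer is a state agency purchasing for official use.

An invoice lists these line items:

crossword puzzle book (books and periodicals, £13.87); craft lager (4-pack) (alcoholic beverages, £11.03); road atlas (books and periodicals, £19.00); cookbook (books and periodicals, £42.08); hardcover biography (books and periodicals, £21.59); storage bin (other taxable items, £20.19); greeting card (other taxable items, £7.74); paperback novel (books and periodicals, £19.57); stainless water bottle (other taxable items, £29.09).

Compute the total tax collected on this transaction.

£4.10

Crossword puzzle book £13.87: books and periodicals, buyer-exempt → 0% → £0.00
Craft lager (4-pack) £11.03: alcoholic beverages → 8.75% → £0.965125
Road atlas £19.00: books and periodicals, buyer-exempt → 0% → £0.00
Cookbook £42.08: books and periodicals, buyer-exempt → 0% → £0.00
Hardcover biography £21.59: books and periodicals, buyer-exempt → 0% → £0.00
Storage bin £20.19: other taxable items → 5.5% → £1.11045
Greeting card £7.74: other taxable items → 5.5% → £0.4257
Paperback novel £19.57: books and periodicals, buyer-exempt → 0% → £0.00
Stainless water bottle £29.09: other taxable items → 5.5% → £1.59995
Unrounded tax sum = £4.101225 → £4.10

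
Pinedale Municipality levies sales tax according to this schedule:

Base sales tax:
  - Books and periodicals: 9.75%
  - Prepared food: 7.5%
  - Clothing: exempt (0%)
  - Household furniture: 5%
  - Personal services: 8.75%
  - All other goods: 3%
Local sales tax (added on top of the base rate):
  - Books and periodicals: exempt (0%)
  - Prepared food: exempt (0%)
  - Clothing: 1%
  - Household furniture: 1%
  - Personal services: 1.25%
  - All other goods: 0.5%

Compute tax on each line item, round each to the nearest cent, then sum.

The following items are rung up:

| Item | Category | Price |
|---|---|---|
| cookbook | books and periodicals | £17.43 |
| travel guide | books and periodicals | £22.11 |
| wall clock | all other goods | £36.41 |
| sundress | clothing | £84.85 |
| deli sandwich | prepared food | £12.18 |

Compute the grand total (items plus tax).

£179.87

Cookbook £17.43: books and periodicals → 9.75% + 0% local = 9.75% → £1.70
Travel guide £22.11: books and periodicals → 9.75% + 0% local = 9.75% → £2.16
Wall clock £36.41: all other goods → 3% + 0.5% local = 3.5% → £1.27
Sundress £84.85: clothing → 0% + 1% local = 1% → £0.85
Deli sandwich £12.18: prepared food → 7.5% + 0% local = 7.5% → £0.91
Subtotal = £172.98; tax = £6.89; total due = £179.87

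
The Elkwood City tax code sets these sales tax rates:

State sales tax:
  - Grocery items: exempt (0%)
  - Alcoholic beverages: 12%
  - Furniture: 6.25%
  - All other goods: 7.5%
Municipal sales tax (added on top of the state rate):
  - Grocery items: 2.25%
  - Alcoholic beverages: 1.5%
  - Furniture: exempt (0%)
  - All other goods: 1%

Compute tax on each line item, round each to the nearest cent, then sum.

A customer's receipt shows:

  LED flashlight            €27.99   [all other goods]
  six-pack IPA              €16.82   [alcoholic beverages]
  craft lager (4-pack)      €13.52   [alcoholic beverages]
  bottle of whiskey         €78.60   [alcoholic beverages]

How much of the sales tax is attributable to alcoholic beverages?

€14.71

Six-pack IPA €16.82: alcoholic beverages → 12% + 1.5% municipal = 13.5% → €2.27
Craft lager (4-pack) €13.52: alcoholic beverages → 12% + 1.5% municipal = 13.5% → €1.83
Bottle of whiskey €78.60: alcoholic beverages → 12% + 1.5% municipal = 13.5% → €10.61
Tax on alcoholic beverages = €2.27 + €1.83 + €10.61 = €14.71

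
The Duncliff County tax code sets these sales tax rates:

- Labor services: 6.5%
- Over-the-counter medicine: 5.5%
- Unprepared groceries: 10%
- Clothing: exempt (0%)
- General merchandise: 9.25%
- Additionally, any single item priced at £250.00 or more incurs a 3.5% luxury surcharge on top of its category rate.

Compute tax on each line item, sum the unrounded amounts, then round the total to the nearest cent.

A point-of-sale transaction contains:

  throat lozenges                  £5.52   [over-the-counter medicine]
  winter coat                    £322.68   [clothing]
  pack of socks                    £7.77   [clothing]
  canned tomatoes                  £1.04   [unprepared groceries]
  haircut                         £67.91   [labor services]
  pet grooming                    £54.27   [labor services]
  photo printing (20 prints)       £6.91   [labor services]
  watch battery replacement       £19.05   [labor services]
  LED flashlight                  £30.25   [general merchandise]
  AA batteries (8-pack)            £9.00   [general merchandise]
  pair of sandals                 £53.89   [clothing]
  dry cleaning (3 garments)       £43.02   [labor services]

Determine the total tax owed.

£27.76

Throat lozenges £5.52: over-the-counter medicine → 5.5% → £0.3036
Winter coat £322.68: clothing → 0% + 3.5% surcharge = 3.5% → £11.2938
Pack of socks £7.77: clothing → 0% → £0.00
Canned tomatoes £1.04: unprepared groceries → 10% → £0.104
Haircut £67.91: labor services → 6.5% → £4.41415
Pet grooming £54.27: labor services → 6.5% → £3.52755
Photo printing (20 prints) £6.91: labor services → 6.5% → £0.44915
Watch battery replacement £19.05: labor services → 6.5% → £1.23825
LED flashlight £30.25: general merchandise → 9.25% → £2.798125
AA batteries (8-pack) £9.00: general merchandise → 9.25% → £0.8325
Pair of sandals £53.89: clothing → 0% → £0.00
Dry cleaning (3 garments) £43.02: labor services → 6.5% → £2.7963
Unrounded tax sum = £27.757425 → £27.76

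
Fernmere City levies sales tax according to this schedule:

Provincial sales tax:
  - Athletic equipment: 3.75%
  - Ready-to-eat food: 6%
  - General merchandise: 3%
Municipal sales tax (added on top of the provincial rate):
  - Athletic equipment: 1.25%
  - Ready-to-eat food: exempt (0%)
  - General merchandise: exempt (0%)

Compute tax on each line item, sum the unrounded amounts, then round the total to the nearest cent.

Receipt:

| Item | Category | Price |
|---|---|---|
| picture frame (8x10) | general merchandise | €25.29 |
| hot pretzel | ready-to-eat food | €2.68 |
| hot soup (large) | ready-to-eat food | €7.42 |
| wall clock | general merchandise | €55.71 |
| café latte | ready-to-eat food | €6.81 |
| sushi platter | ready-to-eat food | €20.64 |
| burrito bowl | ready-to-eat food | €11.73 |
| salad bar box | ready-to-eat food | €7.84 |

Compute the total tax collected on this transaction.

€5.86

Picture frame (8x10) €25.29: general merchandise → 3% + 0% municipal = 3% → €0.7587
Hot pretzel €2.68: ready-to-eat food → 6% + 0% municipal = 6% → €0.1608
Hot soup (large) €7.42: ready-to-eat food → 6% + 0% municipal = 6% → €0.4452
Wall clock €55.71: general merchandise → 3% + 0% municipal = 3% → €1.6713
Café latte €6.81: ready-to-eat food → 6% + 0% municipal = 6% → €0.4086
Sushi platter €20.64: ready-to-eat food → 6% + 0% municipal = 6% → €1.2384
Burrito bowl €11.73: ready-to-eat food → 6% + 0% municipal = 6% → €0.7038
Salad bar box €7.84: ready-to-eat food → 6% + 0% municipal = 6% → €0.4704
Unrounded tax sum = €5.8572 → €5.86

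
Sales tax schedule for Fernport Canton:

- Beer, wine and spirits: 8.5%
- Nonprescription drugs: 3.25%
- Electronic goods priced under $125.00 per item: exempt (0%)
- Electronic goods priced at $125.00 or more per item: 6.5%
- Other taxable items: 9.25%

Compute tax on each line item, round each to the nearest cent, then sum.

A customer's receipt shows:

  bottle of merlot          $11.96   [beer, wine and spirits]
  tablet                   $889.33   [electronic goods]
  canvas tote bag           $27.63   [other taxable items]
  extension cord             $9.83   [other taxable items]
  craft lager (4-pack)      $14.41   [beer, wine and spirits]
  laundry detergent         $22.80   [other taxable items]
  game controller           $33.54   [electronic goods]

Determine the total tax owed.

$65.63

Bottle of merlot $11.96: beer, wine and spirits → 8.5% → $1.02
Tablet $889.33: electronic goods, $125.00 or more → 6.5% → $57.81
Canvas tote bag $27.63: other taxable items → 9.25% → $2.56
Extension cord $9.83: other taxable items → 9.25% → $0.91
Craft lager (4-pack) $14.41: beer, wine and spirits → 8.5% → $1.22
Laundry detergent $22.80: other taxable items → 9.25% → $2.11
Game controller $33.54: electronic goods, under $125.00 → 0% → $0.00
Total tax = $1.02 + $57.81 + $2.56 + $0.91 + $1.22 + $2.11 = $65.63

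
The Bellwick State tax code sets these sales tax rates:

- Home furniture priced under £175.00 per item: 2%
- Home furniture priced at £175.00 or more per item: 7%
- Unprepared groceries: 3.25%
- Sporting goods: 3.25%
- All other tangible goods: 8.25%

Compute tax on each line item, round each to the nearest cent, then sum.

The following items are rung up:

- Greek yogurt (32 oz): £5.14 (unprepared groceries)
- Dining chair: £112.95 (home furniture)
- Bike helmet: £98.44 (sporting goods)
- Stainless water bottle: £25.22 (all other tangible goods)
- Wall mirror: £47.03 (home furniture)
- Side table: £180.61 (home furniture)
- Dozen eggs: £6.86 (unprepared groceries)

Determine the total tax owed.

Greek yogurt (32 oz) £5.14: unprepared groceries → 3.25% → £0.17
Dining chair £112.95: home furniture, under £175.00 → 2% → £2.26
Bike helmet £98.44: sporting goods → 3.25% → £3.20
Stainless water bottle £25.22: all other tangible goods → 8.25% → £2.08
Wall mirror £47.03: home furniture, under £175.00 → 2% → £0.94
Side table £180.61: home furniture, £175.00 or more → 7% → £12.64
Dozen eggs £6.86: unprepared groceries → 3.25% → £0.22
Total tax = £0.17 + £2.26 + £3.20 + £2.08 + £0.94 + £12.64 + £0.22 = £21.51

£21.51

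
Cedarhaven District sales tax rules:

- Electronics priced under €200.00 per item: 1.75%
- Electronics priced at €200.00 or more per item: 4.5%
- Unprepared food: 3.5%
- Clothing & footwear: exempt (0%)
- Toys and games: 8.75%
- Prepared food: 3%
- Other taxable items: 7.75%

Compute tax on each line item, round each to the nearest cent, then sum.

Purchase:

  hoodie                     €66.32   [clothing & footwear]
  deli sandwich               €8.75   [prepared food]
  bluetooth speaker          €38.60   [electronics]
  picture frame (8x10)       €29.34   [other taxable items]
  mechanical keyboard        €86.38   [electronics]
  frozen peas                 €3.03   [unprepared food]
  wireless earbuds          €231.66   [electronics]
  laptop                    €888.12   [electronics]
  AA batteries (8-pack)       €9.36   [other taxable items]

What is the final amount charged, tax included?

Hoodie €66.32: clothing & footwear → 0% → €0.00
Deli sandwich €8.75: prepared food → 3% → €0.26
Bluetooth speaker €38.60: electronics, under €200.00 → 1.75% → €0.68
Picture frame (8x10) €29.34: other taxable items → 7.75% → €2.27
Mechanical keyboard €86.38: electronics, under €200.00 → 1.75% → €1.51
Frozen peas €3.03: unprepared food → 3.5% → €0.11
Wireless earbuds €231.66: electronics, €200.00 or more → 4.5% → €10.42
Laptop €888.12: electronics, €200.00 or more → 4.5% → €39.97
AA batteries (8-pack) €9.36: other taxable items → 7.75% → €0.73
Subtotal = €1361.56; tax = €55.95; total due = €1417.51

€1417.51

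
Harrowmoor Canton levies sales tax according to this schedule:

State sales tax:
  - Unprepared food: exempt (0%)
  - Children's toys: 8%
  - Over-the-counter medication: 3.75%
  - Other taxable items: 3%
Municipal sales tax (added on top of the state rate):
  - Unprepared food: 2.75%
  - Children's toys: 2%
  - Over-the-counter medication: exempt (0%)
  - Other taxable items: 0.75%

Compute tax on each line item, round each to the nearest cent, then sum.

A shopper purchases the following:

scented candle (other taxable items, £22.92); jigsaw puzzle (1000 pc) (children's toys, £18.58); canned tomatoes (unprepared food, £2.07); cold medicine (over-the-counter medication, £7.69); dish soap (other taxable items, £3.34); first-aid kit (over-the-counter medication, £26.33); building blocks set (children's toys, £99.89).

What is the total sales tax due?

£14.18

Scented candle £22.92: other taxable items → 3% + 0.75% municipal = 3.75% → £0.86
Jigsaw puzzle (1000 pc) £18.58: children's toys → 8% + 2% municipal = 10% → £1.86
Canned tomatoes £2.07: unprepared food → 0% + 2.75% municipal = 2.75% → £0.06
Cold medicine £7.69: over-the-counter medication → 3.75% + 0% municipal = 3.75% → £0.29
Dish soap £3.34: other taxable items → 3% + 0.75% municipal = 3.75% → £0.13
First-aid kit £26.33: over-the-counter medication → 3.75% + 0% municipal = 3.75% → £0.99
Building blocks set £99.89: children's toys → 8% + 2% municipal = 10% → £9.99
Total tax = £0.86 + £1.86 + £0.06 + £0.29 + £0.13 + £0.99 + £9.99 = £14.18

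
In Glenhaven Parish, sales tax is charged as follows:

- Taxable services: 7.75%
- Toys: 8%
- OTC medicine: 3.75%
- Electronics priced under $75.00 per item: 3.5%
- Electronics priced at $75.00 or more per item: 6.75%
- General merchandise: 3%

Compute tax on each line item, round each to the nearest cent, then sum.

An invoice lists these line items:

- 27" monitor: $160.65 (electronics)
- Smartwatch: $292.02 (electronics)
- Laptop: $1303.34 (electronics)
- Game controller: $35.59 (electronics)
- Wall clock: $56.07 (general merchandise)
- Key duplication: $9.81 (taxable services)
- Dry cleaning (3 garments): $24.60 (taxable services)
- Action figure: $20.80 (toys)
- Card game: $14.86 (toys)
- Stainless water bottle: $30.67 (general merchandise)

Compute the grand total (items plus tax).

$2076.31

27" monitor $160.65: electronics, $75.00 or more → 6.75% → $10.84
Smartwatch $292.02: electronics, $75.00 or more → 6.75% → $19.71
Laptop $1303.34: electronics, $75.00 or more → 6.75% → $87.98
Game controller $35.59: electronics, under $75.00 → 3.5% → $1.25
Wall clock $56.07: general merchandise → 3% → $1.68
Key duplication $9.81: taxable services → 7.75% → $0.76
Dry cleaning (3 garments) $24.60: taxable services → 7.75% → $1.91
Action figure $20.80: toys → 8% → $1.66
Card game $14.86: toys → 8% → $1.19
Stainless water bottle $30.67: general merchandise → 3% → $0.92
Subtotal = $1948.41; tax = $127.90; total due = $2076.31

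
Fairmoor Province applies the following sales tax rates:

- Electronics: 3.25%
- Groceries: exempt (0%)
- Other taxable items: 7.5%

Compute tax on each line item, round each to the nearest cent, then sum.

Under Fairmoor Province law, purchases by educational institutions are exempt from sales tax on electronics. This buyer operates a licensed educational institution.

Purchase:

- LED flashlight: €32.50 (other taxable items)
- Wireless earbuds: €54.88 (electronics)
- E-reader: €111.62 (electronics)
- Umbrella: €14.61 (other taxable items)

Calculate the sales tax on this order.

LED flashlight €32.50: other taxable items → 7.5% → €2.44
Wireless earbuds €54.88: electronics, buyer-exempt → 0% → €0.00
E-reader €111.62: electronics, buyer-exempt → 0% → €0.00
Umbrella €14.61: other taxable items → 7.5% → €1.10
Total tax = €2.44 + €1.10 = €3.54

€3.54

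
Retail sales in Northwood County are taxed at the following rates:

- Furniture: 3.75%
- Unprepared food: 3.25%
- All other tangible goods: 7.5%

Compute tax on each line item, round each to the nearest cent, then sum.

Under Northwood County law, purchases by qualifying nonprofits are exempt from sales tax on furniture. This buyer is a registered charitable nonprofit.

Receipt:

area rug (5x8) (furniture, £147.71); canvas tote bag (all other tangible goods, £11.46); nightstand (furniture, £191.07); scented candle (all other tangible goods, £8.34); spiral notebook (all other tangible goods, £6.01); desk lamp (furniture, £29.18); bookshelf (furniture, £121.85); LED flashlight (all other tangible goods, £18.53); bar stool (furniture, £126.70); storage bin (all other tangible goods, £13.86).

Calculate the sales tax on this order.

£4.37

Area rug (5x8) £147.71: furniture, buyer-exempt → 0% → £0.00
Canvas tote bag £11.46: all other tangible goods → 7.5% → £0.86
Nightstand £191.07: furniture, buyer-exempt → 0% → £0.00
Scented candle £8.34: all other tangible goods → 7.5% → £0.63
Spiral notebook £6.01: all other tangible goods → 7.5% → £0.45
Desk lamp £29.18: furniture, buyer-exempt → 0% → £0.00
Bookshelf £121.85: furniture, buyer-exempt → 0% → £0.00
LED flashlight £18.53: all other tangible goods → 7.5% → £1.39
Bar stool £126.70: furniture, buyer-exempt → 0% → £0.00
Storage bin £13.86: all other tangible goods → 7.5% → £1.04
Total tax = £0.86 + £0.63 + £0.45 + £1.39 + £1.04 = £4.37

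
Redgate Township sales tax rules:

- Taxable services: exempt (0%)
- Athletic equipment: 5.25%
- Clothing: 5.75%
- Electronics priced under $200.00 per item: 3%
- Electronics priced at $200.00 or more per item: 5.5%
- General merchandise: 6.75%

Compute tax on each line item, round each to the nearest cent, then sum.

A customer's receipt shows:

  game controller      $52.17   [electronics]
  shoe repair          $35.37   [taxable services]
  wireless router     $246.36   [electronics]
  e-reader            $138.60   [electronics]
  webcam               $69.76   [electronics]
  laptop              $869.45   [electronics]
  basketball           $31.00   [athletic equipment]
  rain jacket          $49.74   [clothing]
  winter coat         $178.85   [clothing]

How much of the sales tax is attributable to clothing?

Rain jacket $49.74: clothing → 5.75% → $2.86
Winter coat $178.85: clothing → 5.75% → $10.28
Tax on clothing = $2.86 + $10.28 = $13.14

$13.14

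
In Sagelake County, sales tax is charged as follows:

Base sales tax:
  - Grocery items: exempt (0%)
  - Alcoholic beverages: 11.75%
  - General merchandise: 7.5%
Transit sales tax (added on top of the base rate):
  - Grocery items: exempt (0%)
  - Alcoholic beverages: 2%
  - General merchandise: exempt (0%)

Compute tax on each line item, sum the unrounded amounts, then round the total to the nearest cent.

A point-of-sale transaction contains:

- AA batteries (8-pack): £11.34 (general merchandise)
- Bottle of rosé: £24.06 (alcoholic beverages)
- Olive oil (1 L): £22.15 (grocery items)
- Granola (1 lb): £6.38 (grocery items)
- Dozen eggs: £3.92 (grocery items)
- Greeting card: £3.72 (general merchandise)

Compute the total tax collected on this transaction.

AA batteries (8-pack) £11.34: general merchandise → 7.5% + 0% transit = 7.5% → £0.8505
Bottle of rosé £24.06: alcoholic beverages → 11.75% + 2% transit = 13.75% → £3.30825
Olive oil (1 L) £22.15: grocery items → 0% + 0% transit = 0% → £0.00
Granola (1 lb) £6.38: grocery items → 0% + 0% transit = 0% → £0.00
Dozen eggs £3.92: grocery items → 0% + 0% transit = 0% → £0.00
Greeting card £3.72: general merchandise → 7.5% + 0% transit = 7.5% → £0.279
Unrounded tax sum = £4.43775 → £4.44

£4.44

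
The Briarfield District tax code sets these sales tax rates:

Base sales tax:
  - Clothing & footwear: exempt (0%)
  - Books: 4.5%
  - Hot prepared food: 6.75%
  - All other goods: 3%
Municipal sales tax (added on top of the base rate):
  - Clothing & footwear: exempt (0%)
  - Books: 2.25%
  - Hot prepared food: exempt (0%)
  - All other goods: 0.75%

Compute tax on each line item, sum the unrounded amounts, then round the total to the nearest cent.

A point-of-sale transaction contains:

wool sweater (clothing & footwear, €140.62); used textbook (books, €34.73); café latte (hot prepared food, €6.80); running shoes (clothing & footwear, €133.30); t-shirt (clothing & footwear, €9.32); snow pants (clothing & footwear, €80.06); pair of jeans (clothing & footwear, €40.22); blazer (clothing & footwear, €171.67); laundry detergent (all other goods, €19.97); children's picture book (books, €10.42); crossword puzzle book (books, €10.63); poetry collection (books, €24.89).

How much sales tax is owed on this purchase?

Wool sweater €140.62: clothing & footwear → 0% + 0% municipal = 0% → €0.00
Used textbook €34.73: books → 4.5% + 2.25% municipal = 6.75% → €2.344275
Café latte €6.80: hot prepared food → 6.75% + 0% municipal = 6.75% → €0.459
Running shoes €133.30: clothing & footwear → 0% + 0% municipal = 0% → €0.00
T-shirt €9.32: clothing & footwear → 0% + 0% municipal = 0% → €0.00
Snow pants €80.06: clothing & footwear → 0% + 0% municipal = 0% → €0.00
Pair of jeans €40.22: clothing & footwear → 0% + 0% municipal = 0% → €0.00
Blazer €171.67: clothing & footwear → 0% + 0% municipal = 0% → €0.00
Laundry detergent €19.97: all other goods → 3% + 0.75% municipal = 3.75% → €0.748875
Children's picture book €10.42: books → 4.5% + 2.25% municipal = 6.75% → €0.70335
Crossword puzzle book €10.63: books → 4.5% + 2.25% municipal = 6.75% → €0.717525
Poetry collection €24.89: books → 4.5% + 2.25% municipal = 6.75% → €1.680075
Unrounded tax sum = €6.6531 → €6.65

€6.65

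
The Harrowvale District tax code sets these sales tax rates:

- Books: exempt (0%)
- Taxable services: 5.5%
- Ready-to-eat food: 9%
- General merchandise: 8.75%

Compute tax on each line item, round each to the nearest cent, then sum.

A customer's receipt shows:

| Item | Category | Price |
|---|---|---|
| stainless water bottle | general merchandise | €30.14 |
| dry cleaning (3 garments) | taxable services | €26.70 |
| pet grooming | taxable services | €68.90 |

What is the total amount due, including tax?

€133.64

Stainless water bottle €30.14: general merchandise → 8.75% → €2.64
Dry cleaning (3 garments) €26.70: taxable services → 5.5% → €1.47
Pet grooming €68.90: taxable services → 5.5% → €3.79
Subtotal = €125.74; tax = €7.90; total due = €133.64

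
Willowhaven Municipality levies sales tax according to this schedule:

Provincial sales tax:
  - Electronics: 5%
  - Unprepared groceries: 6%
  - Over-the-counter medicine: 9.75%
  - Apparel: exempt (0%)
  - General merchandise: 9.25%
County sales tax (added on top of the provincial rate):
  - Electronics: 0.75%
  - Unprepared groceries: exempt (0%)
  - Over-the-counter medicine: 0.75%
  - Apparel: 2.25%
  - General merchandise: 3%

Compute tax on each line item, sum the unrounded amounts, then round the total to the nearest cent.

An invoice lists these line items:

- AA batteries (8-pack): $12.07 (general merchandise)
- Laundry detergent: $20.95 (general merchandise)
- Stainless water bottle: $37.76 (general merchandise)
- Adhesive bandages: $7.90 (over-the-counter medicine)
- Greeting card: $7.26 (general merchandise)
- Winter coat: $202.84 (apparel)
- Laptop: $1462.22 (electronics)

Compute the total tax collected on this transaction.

AA batteries (8-pack) $12.07: general merchandise → 9.25% + 3% county = 12.25% → $1.478575
Laundry detergent $20.95: general merchandise → 9.25% + 3% county = 12.25% → $2.566375
Stainless water bottle $37.76: general merchandise → 9.25% + 3% county = 12.25% → $4.6256
Adhesive bandages $7.90: over-the-counter medicine → 9.75% + 0.75% county = 10.5% → $0.8295
Greeting card $7.26: general merchandise → 9.25% + 3% county = 12.25% → $0.88935
Winter coat $202.84: apparel → 0% + 2.25% county = 2.25% → $4.5639
Laptop $1462.22: electronics → 5% + 0.75% county = 5.75% → $84.07765
Unrounded tax sum = $99.03095 → $99.03

$99.03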